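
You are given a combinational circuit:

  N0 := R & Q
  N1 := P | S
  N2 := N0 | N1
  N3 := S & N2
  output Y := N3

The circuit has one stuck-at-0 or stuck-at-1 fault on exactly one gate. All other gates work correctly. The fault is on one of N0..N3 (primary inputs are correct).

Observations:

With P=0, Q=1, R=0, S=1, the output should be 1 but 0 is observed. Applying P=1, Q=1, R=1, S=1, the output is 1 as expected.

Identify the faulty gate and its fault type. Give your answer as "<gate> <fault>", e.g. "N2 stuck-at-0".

Fault-free values for test 1 (P=0, Q=1, R=0, S=1): N0=0, N1=1, N2=1, N3=1, giving Y=1. Observed 0.
Test 1: faults giving observed 0 are {N1 stuck-at-0, N2 stuck-at-0, N3 stuck-at-0}.
Test 2 (P=1, Q=1, R=1, S=1): fault-free N0=1, N1=1, N2=1, N3=1 → 1; observed 1. Eliminates N2 stuck-at-0, N3 stuck-at-0.
Only N1 stuck-at-0 is consistent with every test.

N1 stuck-at-0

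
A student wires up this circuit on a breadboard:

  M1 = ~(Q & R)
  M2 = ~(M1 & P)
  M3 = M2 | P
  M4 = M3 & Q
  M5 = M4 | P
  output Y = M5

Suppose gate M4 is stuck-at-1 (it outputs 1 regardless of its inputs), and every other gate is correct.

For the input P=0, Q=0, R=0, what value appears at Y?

Propagate with M4 forced: M1=1, M2=1, M3=1, M4=1 [stuck-at-1], M5=1.
So Y = 1. (Without the fault it would be 0.)

1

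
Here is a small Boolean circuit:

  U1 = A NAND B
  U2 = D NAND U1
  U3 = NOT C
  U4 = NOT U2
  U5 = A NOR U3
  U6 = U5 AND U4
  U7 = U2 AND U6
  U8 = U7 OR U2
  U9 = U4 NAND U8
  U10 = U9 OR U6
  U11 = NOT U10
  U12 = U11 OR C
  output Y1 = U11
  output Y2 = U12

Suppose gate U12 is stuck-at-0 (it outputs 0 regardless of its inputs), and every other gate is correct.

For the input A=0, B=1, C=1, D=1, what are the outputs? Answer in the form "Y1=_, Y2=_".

Propagate with U12 forced: U1=1, U2=0, U3=0, U4=1, U5=1, U6=1, U7=0, U8=0, U9=1, U10=1, U11=0, U12=0 [stuck-at-0].
So the outputs are Y1=0, Y2=0. (Without the fault they would be Y1=0, Y2=1.)

Y1=0, Y2=0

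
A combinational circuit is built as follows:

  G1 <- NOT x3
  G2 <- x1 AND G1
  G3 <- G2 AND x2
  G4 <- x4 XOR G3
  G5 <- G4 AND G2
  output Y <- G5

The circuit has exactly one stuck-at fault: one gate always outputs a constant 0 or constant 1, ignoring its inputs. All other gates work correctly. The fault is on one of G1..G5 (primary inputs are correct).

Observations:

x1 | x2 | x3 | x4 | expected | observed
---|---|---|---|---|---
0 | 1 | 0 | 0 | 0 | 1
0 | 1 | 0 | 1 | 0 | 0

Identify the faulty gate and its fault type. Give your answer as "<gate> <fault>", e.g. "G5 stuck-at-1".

G2 stuck-at-1

Fault-free values for test 1 (x1=0, x2=1, x3=0, x4=0): G1=1, G2=0, G3=0, G4=0, G5=0, giving Y=0. Observed 1.
Test 1: faults giving observed 1 are {G2 stuck-at-1, G5 stuck-at-1}.
Test 2 (x1=0, x2=1, x3=0, x4=1): fault-free G1=1, G2=0, G3=0, G4=1, G5=0 → 0; observed 0. Eliminates G5 stuck-at-1.
Only G2 stuck-at-1 is consistent with every test.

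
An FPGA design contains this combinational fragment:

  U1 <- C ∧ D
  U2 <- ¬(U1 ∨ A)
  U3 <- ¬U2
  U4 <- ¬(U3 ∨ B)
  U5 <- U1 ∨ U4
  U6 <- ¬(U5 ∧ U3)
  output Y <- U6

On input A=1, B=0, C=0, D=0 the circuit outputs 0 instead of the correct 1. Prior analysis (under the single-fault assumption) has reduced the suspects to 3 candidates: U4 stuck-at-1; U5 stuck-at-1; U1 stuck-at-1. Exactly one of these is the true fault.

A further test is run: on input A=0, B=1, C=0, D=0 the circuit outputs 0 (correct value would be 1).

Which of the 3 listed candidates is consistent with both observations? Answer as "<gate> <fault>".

U1 stuck-at-1

Evaluate each candidate on input A=0, B=1, C=0, D=0:
  U4 stuck-at-1: U1=0, U2=1, U3=0, U4=1 [stuck-at-1], U5=1, U6=1 → 1 — eliminated
  U5 stuck-at-1: U1=0, U2=1, U3=0, U4=0, U5=1 [stuck-at-1], U6=1 → 1 — eliminated
  U1 stuck-at-1: U1=1 [stuck-at-1], U2=0, U3=1, U4=0, U5=1, U6=0 → 0 — matches
Only U1 stuck-at-1 reproduces the observed 0.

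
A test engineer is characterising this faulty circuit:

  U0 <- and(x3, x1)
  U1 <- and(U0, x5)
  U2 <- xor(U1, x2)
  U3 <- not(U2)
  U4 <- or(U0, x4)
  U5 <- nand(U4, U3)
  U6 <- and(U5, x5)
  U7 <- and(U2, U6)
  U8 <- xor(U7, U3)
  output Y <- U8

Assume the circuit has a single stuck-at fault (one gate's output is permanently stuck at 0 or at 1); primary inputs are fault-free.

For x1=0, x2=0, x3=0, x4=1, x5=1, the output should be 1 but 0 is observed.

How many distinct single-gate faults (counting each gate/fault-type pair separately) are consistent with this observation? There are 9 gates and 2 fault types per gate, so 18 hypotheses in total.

Fault-free: U0=0, U1=0, U2=0, U3=1, U4=1, U5=0, U6=0, U7=0, U8=1 → 1. Observed 0.
  U0: none of the 2 fault types match ✗
  U1: none of the 2 fault types match ✗
  U2: none of the 2 fault types match ✗
  U3: stuck-at-0 ✓; others ✗
  U4: none of the 2 fault types match ✗
  U5: none of the 2 fault types match ✗
  U6: none of the 2 fault types match ✗
  U7: stuck-at-1 ✓; others ✗
  U8: stuck-at-0 ✓; others ✗
Consistent faults: {U3 stuck-at-0, U7 stuck-at-1, U8 stuck-at-0} — 3 in all.

3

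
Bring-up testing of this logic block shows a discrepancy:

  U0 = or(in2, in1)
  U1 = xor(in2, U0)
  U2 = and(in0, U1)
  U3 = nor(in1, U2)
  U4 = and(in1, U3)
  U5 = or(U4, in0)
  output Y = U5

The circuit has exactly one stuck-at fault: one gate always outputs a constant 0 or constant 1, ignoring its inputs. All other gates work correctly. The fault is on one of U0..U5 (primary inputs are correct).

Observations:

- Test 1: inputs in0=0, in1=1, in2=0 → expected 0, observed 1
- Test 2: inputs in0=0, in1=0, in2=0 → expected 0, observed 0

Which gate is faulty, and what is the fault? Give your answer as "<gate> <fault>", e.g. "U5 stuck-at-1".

Fault-free values for test 1 (in0=0, in1=1, in2=0): U0=1, U1=1, U2=0, U3=0, U4=0, U5=0, giving Y=0. Observed 1.
Test 1: faults giving observed 1 are {U3 stuck-at-1, U4 stuck-at-1, U5 stuck-at-1}.
Test 2 (in0=0, in1=0, in2=0): fault-free U0=0, U1=0, U2=0, U3=1, U4=0, U5=0 → 0; observed 0. Eliminates U4 stuck-at-1, U5 stuck-at-1.
Only U3 stuck-at-1 is consistent with every test.

U3 stuck-at-1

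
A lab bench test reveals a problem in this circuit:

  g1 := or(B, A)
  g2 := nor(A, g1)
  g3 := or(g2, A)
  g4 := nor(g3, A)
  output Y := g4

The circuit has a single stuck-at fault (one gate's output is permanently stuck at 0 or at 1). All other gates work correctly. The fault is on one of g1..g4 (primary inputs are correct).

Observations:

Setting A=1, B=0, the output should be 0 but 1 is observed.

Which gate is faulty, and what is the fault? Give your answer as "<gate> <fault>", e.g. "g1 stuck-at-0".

g4 stuck-at-1

Fault-free values for test 1 (A=1, B=0): g1=1, g2=0, g3=1, g4=0, giving Y=0. Observed 1.
Test 1: faults giving observed 1 are {g4 stuck-at-1}.
Only g4 stuck-at-1 is consistent with every test.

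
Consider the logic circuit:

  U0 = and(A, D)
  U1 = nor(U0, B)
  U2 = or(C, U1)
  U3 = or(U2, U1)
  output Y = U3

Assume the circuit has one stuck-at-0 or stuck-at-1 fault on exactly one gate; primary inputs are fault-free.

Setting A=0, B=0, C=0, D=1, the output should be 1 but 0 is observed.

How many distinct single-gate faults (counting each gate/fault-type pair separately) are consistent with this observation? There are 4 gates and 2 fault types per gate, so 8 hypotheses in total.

Fault-free: U0=0, U1=1, U2=1, U3=1 → 1. Observed 0.
  U0 stuck-at-0: output 1 ✗
  U0 stuck-at-1: output 0 ✓
  U1 stuck-at-0: output 0 ✓
  U1 stuck-at-1: output 1 ✗
  U2 stuck-at-0: output 1 ✗
  U2 stuck-at-1: output 1 ✗
  U3 stuck-at-0: output 0 ✓
  U3 stuck-at-1: output 1 ✗
Consistent faults: {U0 stuck-at-1, U1 stuck-at-0, U3 stuck-at-0} — 3 in all.

3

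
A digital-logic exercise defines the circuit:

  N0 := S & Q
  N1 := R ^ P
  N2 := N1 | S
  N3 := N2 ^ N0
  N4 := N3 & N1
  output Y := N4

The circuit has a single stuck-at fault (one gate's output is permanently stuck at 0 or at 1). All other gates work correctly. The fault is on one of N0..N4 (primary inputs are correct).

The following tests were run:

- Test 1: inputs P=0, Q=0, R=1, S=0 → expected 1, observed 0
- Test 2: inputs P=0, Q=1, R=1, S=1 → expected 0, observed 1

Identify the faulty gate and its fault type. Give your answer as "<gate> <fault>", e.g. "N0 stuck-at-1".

N2 stuck-at-0

Fault-free values for test 1 (P=0, Q=0, R=1, S=0): N0=0, N1=1, N2=1, N3=1, N4=1, giving Y=1. Observed 0.
Test 1: faults giving observed 0 are {N0 stuck-at-1, N1 stuck-at-0, N2 stuck-at-0, N3 stuck-at-0, N4 stuck-at-0}.
Test 2 (P=0, Q=1, R=1, S=1): fault-free N0=1, N1=1, N2=1, N3=0, N4=0 → 0; observed 1. Eliminates N0 stuck-at-1, N1 stuck-at-0, N3 stuck-at-0, N4 stuck-at-0.
Only N2 stuck-at-0 is consistent with every test.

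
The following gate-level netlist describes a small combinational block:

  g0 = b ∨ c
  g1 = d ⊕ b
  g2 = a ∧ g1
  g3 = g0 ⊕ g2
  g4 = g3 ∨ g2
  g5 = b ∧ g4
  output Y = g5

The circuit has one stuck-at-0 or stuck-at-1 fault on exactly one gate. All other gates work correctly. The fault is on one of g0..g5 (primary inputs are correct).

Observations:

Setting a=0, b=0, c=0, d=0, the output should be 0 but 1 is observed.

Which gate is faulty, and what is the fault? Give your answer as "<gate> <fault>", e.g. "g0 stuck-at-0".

g5 stuck-at-1

Fault-free values for test 1 (a=0, b=0, c=0, d=0): g0=0, g1=0, g2=0, g3=0, g4=0, g5=0, giving Y=0. Observed 1.
Test 1: faults giving observed 1 are {g5 stuck-at-1}.
Only g5 stuck-at-1 is consistent with every test.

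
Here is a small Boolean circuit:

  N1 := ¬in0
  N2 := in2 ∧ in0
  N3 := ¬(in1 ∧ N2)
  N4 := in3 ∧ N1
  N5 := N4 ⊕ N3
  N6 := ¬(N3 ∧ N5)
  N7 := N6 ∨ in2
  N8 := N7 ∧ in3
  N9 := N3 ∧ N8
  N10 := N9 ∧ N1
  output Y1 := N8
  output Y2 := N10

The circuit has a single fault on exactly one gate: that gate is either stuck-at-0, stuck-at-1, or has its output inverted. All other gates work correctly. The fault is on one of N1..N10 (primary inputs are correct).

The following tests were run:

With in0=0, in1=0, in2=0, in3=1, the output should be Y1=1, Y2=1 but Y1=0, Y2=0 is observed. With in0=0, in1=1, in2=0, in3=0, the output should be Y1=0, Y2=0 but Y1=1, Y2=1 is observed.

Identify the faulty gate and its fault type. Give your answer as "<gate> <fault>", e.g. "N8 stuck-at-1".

Fault-free values for test 1 (in0=0, in1=0, in2=0, in3=1): N1=1, N2=0, N3=1, N4=1, N5=0, N6=1, N7=1, N8=1, N9=1, N10=1, giving Y1=1, Y2=1. Observed Y1=0, Y2=0.
Test 1: faults giving observed Y1=0, Y2=0 are {N1 stuck-at-0, N1 inverted output, N4 stuck-at-0, N4 inverted output, N5 stuck-at-1, N5 inverted output, N6 stuck-at-0, N6 inverted output, N7 stuck-at-0, N7 inverted output, N8 stuck-at-0, N8 inverted output}.
Test 2 (in0=0, in1=1, in2=0, in3=0): fault-free N1=1, N2=0, N3=1, N4=0, N5=1, N6=0, N7=0, N8=0, N9=0, N10=0 → Y1=0, Y2=0; observed Y1=1, Y2=1. Eliminates N1 stuck-at-0, N1 inverted output, N4 stuck-at-0, N4 inverted output, N5 stuck-at-1, N5 inverted output, N6 stuck-at-0, N6 inverted output, N7 stuck-at-0, N7 inverted output, N8 stuck-at-0.
Only N8 inverted output is consistent with every test.

N8 inverted output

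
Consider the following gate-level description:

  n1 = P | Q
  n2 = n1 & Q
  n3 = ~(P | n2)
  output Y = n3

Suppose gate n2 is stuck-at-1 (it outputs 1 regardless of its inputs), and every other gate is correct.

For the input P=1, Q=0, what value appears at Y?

0

Propagate with n2 forced: n1=1, n2=1 [stuck-at-1], n3=0.
So Y = 0. (Same as the fault-free value — the fault is masked on this input.)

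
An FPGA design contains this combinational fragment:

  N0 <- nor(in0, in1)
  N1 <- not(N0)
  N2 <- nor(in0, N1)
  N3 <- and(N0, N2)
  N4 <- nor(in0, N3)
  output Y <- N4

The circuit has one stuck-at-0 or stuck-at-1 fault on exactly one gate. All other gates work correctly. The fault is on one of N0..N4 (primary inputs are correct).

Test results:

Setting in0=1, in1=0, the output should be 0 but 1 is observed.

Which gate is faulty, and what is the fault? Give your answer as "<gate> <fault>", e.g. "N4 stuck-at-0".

N4 stuck-at-1

Fault-free values for test 1 (in0=1, in1=0): N0=0, N1=1, N2=0, N3=0, N4=0, giving Y=0. Observed 1.
Test 1: faults giving observed 1 are {N4 stuck-at-1}.
Only N4 stuck-at-1 is consistent with every test.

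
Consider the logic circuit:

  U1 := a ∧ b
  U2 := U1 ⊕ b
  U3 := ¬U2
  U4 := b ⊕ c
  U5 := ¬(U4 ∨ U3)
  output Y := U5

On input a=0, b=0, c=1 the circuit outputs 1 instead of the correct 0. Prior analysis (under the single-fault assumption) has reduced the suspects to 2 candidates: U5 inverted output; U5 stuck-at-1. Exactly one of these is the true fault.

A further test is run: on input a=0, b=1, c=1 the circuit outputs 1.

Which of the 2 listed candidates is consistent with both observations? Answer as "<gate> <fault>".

U5 stuck-at-1

Evaluate each candidate on input a=0, b=1, c=1:
  U5 inverted output: U1=0, U2=1, U3=0, U4=0, U5=0 [inverted output] → 0 — eliminated
  U5 stuck-at-1: U1=0, U2=1, U3=0, U4=0, U5=1 [stuck-at-1] → 1 — matches
Only U5 stuck-at-1 reproduces the observed 1.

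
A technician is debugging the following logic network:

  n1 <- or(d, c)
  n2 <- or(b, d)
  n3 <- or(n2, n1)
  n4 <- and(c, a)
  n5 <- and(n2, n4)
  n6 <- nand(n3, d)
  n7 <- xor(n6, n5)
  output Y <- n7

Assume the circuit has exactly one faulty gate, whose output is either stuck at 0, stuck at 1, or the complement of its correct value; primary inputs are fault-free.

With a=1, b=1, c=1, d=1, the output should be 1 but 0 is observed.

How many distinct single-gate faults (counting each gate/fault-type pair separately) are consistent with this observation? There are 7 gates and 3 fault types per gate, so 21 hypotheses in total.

Fault-free: n1=1, n2=1, n3=1, n4=1, n5=1, n6=0, n7=1 → 1. Observed 0.
  n1: none of the 3 fault types match ✗
  n2: stuck-at-0, inverted output ✓; others ✗
  n3: stuck-at-0, inverted output ✓; others ✗
  n4: stuck-at-0, inverted output ✓; others ✗
  n5: stuck-at-0, inverted output ✓; others ✗
  n6: stuck-at-1, inverted output ✓; others ✗
  n7: stuck-at-0, inverted output ✓; others ✗
Consistent faults: {n2 stuck-at-0, n2 inverted output, n3 stuck-at-0, n3 inverted output, n4 stuck-at-0, n4 inverted output, n5 stuck-at-0, n5 inverted output, n6 stuck-at-1, n6 inverted output, n7 stuck-at-0, n7 inverted output} — 12 in all.

12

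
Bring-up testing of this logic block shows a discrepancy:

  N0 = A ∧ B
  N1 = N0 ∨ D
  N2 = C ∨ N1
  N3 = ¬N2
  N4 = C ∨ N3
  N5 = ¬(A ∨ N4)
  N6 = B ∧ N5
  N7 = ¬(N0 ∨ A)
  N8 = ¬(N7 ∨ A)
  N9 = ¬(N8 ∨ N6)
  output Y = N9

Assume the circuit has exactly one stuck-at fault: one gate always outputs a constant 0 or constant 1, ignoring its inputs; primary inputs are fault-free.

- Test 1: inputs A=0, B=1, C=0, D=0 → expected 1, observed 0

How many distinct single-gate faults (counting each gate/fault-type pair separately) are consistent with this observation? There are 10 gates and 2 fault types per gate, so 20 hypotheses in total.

Fault-free: N0=0, N1=0, N2=0, N3=1, N4=1, N5=0, N6=0, N7=1, N8=0, N9=1 → 1. Observed 0.
  N0: stuck-at-1 ✓; others ✗
  N1: stuck-at-1 ✓; others ✗
  N2: stuck-at-1 ✓; others ✗
  N3: stuck-at-0 ✓; others ✗
  N4: stuck-at-0 ✓; others ✗
  N5: stuck-at-1 ✓; others ✗
  N6: stuck-at-1 ✓; others ✗
  N7: stuck-at-0 ✓; others ✗
  N8: stuck-at-1 ✓; others ✗
  N9: stuck-at-0 ✓; others ✗
Consistent faults: {N0 stuck-at-1, N1 stuck-at-1, N2 stuck-at-1, N3 stuck-at-0, N4 stuck-at-0, N5 stuck-at-1, N6 stuck-at-1, N7 stuck-at-0, N8 stuck-at-1, N9 stuck-at-0} — 10 in all.

10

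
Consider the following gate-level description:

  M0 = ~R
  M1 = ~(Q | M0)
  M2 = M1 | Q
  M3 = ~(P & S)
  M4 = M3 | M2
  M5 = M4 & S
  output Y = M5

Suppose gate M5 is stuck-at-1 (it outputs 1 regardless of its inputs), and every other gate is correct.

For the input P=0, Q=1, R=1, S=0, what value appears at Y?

1

Propagate with M5 forced: M0=0, M1=0, M2=1, M3=1, M4=1, M5=1 [stuck-at-1].
So Y = 1. (Without the fault it would be 0.)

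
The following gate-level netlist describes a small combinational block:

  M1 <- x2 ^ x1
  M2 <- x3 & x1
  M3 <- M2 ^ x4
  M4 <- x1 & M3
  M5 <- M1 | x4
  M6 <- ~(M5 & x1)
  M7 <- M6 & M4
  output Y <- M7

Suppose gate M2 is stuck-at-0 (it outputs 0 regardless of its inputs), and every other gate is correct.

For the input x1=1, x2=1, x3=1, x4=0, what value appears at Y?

0

Propagate with M2 forced: M1=0, M2=0 [stuck-at-0], M3=0, M4=0, M5=0, M6=1, M7=0.
So Y = 0. (Without the fault it would be 1.)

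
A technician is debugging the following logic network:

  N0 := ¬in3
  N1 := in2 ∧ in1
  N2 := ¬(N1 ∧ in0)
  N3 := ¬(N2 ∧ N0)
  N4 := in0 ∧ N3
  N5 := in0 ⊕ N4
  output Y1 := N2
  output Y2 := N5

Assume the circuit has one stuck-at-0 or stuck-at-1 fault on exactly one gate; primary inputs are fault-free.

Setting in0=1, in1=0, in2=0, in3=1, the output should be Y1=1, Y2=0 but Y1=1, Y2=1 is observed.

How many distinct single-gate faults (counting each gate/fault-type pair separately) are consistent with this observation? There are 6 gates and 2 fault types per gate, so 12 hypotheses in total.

4

Fault-free: N0=0, N1=0, N2=1, N3=1, N4=1, N5=0 → Y1=1, Y2=0. Observed Y1=1, Y2=1.
  N0 stuck-at-0: output Y1=1, Y2=0 ✗
  N0 stuck-at-1: output Y1=1, Y2=1 ✓
  N1 stuck-at-0: output Y1=1, Y2=0 ✗
  N1 stuck-at-1: output Y1=0, Y2=0 ✗
  N2 stuck-at-0: output Y1=0, Y2=0 ✗
  N2 stuck-at-1: output Y1=1, Y2=0 ✗
  N3 stuck-at-0: output Y1=1, Y2=1 ✓
  N3 stuck-at-1: output Y1=1, Y2=0 ✗
  N4 stuck-at-0: output Y1=1, Y2=1 ✓
  N4 stuck-at-1: output Y1=1, Y2=0 ✗
  N5 stuck-at-0: output Y1=1, Y2=0 ✗
  N5 stuck-at-1: output Y1=1, Y2=1 ✓
Consistent faults: {N0 stuck-at-1, N3 stuck-at-0, N4 stuck-at-0, N5 stuck-at-1} — 4 in all.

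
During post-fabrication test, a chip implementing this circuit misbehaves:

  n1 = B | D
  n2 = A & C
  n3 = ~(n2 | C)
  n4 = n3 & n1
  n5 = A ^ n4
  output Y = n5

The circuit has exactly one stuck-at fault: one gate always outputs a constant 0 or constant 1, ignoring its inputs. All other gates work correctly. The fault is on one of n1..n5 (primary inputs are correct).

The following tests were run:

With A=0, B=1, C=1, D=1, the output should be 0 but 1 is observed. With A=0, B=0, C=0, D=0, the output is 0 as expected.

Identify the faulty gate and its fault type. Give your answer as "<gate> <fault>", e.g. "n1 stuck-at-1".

Fault-free values for test 1 (A=0, B=1, C=1, D=1): n1=1, n2=0, n3=0, n4=0, n5=0, giving Y=0. Observed 1.
Test 1: faults giving observed 1 are {n3 stuck-at-1, n4 stuck-at-1, n5 stuck-at-1}.
Test 2 (A=0, B=0, C=0, D=0): fault-free n1=0, n2=0, n3=1, n4=0, n5=0 → 0; observed 0. Eliminates n4 stuck-at-1, n5 stuck-at-1.
Only n3 stuck-at-1 is consistent with every test.

n3 stuck-at-1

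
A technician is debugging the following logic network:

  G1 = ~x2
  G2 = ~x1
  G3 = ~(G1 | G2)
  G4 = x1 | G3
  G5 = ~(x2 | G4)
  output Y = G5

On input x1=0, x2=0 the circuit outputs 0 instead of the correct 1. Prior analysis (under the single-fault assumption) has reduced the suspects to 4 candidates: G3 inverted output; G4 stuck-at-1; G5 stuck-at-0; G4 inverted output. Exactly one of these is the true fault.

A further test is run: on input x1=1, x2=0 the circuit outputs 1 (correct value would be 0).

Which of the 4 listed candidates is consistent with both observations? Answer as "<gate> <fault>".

Evaluate each candidate on input x1=1, x2=0:
  G3 inverted output: G1=1, G2=0, G3=1 [inverted output], G4=1, G5=0 → 0 — eliminated
  G4 stuck-at-1: G1=1, G2=0, G3=0, G4=1 [stuck-at-1], G5=0 → 0 — eliminated
  G5 stuck-at-0: G1=1, G2=0, G3=0, G4=1, G5=0 [stuck-at-0] → 0 — eliminated
  G4 inverted output: G1=1, G2=0, G3=0, G4=0 [inverted output], G5=1 → 1 — matches
Only G4 inverted output reproduces the observed 1.

G4 inverted output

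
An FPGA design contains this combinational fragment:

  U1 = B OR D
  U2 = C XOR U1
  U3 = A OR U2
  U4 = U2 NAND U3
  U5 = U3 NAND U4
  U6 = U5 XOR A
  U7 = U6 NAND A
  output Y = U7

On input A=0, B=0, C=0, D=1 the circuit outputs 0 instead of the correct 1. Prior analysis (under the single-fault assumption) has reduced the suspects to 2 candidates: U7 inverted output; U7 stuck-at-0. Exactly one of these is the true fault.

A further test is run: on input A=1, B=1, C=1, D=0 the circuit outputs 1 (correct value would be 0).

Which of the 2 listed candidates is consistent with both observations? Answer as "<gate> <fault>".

U7 inverted output

Evaluate each candidate on input A=1, B=1, C=1, D=0:
  U7 inverted output: U1=1, U2=0, U3=1, U4=1, U5=0, U6=1, U7=1 [inverted output] → 1 — matches
  U7 stuck-at-0: U1=1, U2=0, U3=1, U4=1, U5=0, U6=1, U7=0 [stuck-at-0] → 0 — eliminated
Only U7 inverted output reproduces the observed 1.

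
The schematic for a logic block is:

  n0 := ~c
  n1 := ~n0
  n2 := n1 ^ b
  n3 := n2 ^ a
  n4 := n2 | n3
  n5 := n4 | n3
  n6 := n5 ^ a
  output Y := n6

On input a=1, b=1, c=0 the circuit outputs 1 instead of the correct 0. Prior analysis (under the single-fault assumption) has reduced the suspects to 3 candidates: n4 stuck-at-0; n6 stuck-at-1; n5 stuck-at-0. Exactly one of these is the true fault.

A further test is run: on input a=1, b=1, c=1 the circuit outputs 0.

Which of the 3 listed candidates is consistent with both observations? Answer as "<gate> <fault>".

Evaluate each candidate on input a=1, b=1, c=1:
  n4 stuck-at-0: n0=0, n1=1, n2=0, n3=1, n4=0 [stuck-at-0], n5=1, n6=0 → 0 — matches
  n6 stuck-at-1: n0=0, n1=1, n2=0, n3=1, n4=1, n5=1, n6=1 [stuck-at-1] → 1 — eliminated
  n5 stuck-at-0: n0=0, n1=1, n2=0, n3=1, n4=1, n5=0 [stuck-at-0], n6=1 → 1 — eliminated
Only n4 stuck-at-0 reproduces the observed 0.

n4 stuck-at-0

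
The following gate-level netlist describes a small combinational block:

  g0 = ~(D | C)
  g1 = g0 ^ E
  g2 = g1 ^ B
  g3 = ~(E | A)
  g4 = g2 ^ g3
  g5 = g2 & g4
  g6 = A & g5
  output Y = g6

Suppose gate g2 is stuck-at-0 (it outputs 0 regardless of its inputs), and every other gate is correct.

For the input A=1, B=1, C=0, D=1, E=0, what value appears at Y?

Propagate with g2 forced: g0=0, g1=0, g2=0 [stuck-at-0], g3=0, g4=0, g5=0, g6=0.
So Y = 0. (Without the fault it would be 1.)

0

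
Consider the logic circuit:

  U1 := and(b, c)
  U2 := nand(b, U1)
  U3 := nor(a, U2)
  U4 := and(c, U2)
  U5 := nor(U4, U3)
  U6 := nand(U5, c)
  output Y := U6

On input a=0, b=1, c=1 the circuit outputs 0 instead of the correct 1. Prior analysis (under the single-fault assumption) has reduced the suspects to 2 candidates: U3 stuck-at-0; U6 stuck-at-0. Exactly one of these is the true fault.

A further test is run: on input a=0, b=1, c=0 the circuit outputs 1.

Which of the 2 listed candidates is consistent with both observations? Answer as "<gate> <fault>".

Evaluate each candidate on input a=0, b=1, c=0:
  U3 stuck-at-0: U1=0, U2=1, U3=0 [stuck-at-0], U4=0, U5=1, U6=1 → 1 — matches
  U6 stuck-at-0: U1=0, U2=1, U3=0, U4=0, U5=1, U6=0 [stuck-at-0] → 0 — eliminated
Only U3 stuck-at-0 reproduces the observed 1.

U3 stuck-at-0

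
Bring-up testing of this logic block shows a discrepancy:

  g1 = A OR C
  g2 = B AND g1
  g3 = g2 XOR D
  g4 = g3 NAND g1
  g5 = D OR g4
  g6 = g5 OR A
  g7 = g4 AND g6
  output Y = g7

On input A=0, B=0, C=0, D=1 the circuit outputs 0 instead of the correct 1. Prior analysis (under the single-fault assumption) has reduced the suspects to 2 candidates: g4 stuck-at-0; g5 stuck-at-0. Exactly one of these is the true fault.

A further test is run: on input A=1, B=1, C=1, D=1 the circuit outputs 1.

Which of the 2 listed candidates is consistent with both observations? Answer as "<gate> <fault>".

g5 stuck-at-0

Evaluate each candidate on input A=1, B=1, C=1, D=1:
  g4 stuck-at-0: g1=1, g2=1, g3=0, g4=0 [stuck-at-0], g5=1, g6=1, g7=0 → 0 — eliminated
  g5 stuck-at-0: g1=1, g2=1, g3=0, g4=1, g5=0 [stuck-at-0], g6=1, g7=1 → 1 — matches
Only g5 stuck-at-0 reproduces the observed 1.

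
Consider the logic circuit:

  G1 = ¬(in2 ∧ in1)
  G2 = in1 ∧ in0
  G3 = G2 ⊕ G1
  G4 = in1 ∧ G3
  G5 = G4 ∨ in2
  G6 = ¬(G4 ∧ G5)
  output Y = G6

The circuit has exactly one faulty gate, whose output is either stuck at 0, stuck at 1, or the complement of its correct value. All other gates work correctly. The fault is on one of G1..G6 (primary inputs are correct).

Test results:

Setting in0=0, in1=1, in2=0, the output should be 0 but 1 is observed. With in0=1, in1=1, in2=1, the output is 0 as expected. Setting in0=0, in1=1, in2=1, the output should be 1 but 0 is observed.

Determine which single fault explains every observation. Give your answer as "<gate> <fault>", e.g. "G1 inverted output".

Fault-free values for test 1 (in0=0, in1=1, in2=0): G1=1, G2=0, G3=1, G4=1, G5=1, G6=0, giving Y=0. Observed 1.
Test 1: faults giving observed 1 are {G1 stuck-at-0, G1 inverted output, G2 stuck-at-1, G2 inverted output, G3 stuck-at-0, G3 inverted output, G4 stuck-at-0, G4 inverted output, G5 stuck-at-0, G5 inverted output, G6 stuck-at-1, G6 inverted output}.
Test 2 (in0=1, in1=1, in2=1): fault-free G1=0, G2=1, G3=1, G4=1, G5=1, G6=0 → 0; observed 0. Eliminates G1 inverted output, G2 inverted output, G3 stuck-at-0, G3 inverted output, G4 stuck-at-0, G4 inverted output, G5 stuck-at-0, G5 inverted output, G6 stuck-at-1, G6 inverted output.
Test 3 (in0=0, in1=1, in2=1): fault-free G1=0, G2=0, G3=0, G4=0, G5=1, G6=1 → 1; observed 0. Eliminates G1 stuck-at-0.
Only G2 stuck-at-1 is consistent with every test.

G2 stuck-at-1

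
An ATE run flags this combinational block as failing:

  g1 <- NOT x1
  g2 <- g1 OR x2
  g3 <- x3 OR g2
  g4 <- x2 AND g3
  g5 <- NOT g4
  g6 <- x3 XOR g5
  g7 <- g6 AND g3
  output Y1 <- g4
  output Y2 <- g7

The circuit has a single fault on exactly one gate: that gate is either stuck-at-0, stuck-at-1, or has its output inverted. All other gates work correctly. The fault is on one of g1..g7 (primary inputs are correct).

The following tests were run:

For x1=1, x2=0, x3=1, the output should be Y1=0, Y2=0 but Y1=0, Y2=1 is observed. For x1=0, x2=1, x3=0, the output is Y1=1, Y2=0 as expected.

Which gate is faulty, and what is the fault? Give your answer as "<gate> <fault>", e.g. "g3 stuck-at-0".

g5 stuck-at-0

Fault-free values for test 1 (x1=1, x2=0, x3=1): g1=0, g2=0, g3=1, g4=0, g5=1, g6=0, g7=0, giving Y1=0, Y2=0. Observed Y1=0, Y2=1.
Test 1: faults giving observed Y1=0, Y2=1 are {g5 stuck-at-0, g5 inverted output, g6 stuck-at-1, g6 inverted output, g7 stuck-at-1, g7 inverted output}.
Test 2 (x1=0, x2=1, x3=0): fault-free g1=1, g2=1, g3=1, g4=1, g5=0, g6=0, g7=0 → Y1=1, Y2=0; observed Y1=1, Y2=0. Eliminates g5 inverted output, g6 stuck-at-1, g6 inverted output, g7 stuck-at-1, g7 inverted output.
Only g5 stuck-at-0 is consistent with every test.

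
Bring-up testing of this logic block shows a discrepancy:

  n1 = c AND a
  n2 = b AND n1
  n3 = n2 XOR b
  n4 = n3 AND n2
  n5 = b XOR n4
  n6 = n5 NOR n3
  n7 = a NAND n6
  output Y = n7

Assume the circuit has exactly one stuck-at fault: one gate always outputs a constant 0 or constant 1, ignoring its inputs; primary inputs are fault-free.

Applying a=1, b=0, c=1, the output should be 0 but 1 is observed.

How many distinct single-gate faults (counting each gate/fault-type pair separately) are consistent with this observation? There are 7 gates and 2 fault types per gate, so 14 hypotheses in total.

Fault-free: n1=1, n2=0, n3=0, n4=0, n5=0, n6=1, n7=0 → 0. Observed 1.
  n1 stuck-at-0: output 0 ✗
  n1 stuck-at-1: output 0 ✗
  n2 stuck-at-0: output 0 ✗
  n2 stuck-at-1: output 1 ✓
  n3 stuck-at-0: output 0 ✗
  n3 stuck-at-1: output 1 ✓
  n4 stuck-at-0: output 0 ✗
  n4 stuck-at-1: output 1 ✓
  n5 stuck-at-0: output 0 ✗
  n5 stuck-at-1: output 1 ✓
  n6 stuck-at-0: output 1 ✓
  n6 stuck-at-1: output 0 ✗
  n7 stuck-at-0: output 0 ✗
  n7 stuck-at-1: output 1 ✓
Consistent faults: {n2 stuck-at-1, n3 stuck-at-1, n4 stuck-at-1, n5 stuck-at-1, n6 stuck-at-0, n7 stuck-at-1} — 6 in all.

6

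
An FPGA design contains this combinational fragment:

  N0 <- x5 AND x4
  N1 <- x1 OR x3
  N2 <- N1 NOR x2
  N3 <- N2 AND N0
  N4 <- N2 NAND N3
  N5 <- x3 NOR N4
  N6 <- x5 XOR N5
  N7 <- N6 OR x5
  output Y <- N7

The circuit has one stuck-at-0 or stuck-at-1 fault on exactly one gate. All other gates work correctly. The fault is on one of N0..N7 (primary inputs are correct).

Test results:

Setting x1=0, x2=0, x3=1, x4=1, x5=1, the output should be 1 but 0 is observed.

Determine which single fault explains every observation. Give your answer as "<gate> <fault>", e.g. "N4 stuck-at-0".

Fault-free values for test 1 (x1=0, x2=0, x3=1, x4=1, x5=1): N0=1, N1=1, N2=0, N3=0, N4=1, N5=0, N6=1, N7=1, giving Y=1. Observed 0.
Test 1: faults giving observed 0 are {N7 stuck-at-0}.
Only N7 stuck-at-0 is consistent with every test.

N7 stuck-at-0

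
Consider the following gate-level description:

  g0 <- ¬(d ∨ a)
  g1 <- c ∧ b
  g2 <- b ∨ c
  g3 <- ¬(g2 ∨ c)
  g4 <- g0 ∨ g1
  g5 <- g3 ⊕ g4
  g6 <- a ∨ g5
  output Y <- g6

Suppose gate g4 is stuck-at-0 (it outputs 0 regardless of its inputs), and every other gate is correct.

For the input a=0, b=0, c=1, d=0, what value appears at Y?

Propagate with g4 forced: g0=1, g1=0, g2=1, g3=0, g4=0 [stuck-at-0], g5=0, g6=0.
So Y = 0. (Without the fault it would be 1.)

0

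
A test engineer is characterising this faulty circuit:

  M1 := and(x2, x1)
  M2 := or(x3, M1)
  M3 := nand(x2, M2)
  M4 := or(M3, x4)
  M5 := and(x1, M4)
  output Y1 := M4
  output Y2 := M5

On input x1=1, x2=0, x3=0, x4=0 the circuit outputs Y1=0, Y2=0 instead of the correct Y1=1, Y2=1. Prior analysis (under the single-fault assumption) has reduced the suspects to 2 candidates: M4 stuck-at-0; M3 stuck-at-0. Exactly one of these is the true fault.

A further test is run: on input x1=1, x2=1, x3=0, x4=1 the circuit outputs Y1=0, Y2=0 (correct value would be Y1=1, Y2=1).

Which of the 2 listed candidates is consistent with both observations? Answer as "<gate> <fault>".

M4 stuck-at-0

Evaluate each candidate on input x1=1, x2=1, x3=0, x4=1:
  M4 stuck-at-0: M1=1, M2=1, M3=0, M4=0 [stuck-at-0], M5=0 → Y1=0, Y2=0 — matches
  M3 stuck-at-0: M1=1, M2=1, M3=0 [stuck-at-0], M4=1, M5=1 → Y1=1, Y2=1 — eliminated
Only M4 stuck-at-0 reproduces the observed Y1=0, Y2=0.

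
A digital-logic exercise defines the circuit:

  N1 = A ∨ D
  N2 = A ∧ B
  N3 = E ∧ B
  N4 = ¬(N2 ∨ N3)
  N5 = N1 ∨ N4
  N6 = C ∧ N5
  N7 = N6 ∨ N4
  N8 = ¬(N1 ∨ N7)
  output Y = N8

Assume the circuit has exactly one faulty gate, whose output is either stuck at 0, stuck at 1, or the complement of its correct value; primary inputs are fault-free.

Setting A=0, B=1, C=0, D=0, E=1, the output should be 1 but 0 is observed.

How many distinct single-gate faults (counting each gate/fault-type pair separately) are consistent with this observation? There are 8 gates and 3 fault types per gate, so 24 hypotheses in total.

Fault-free: N1=0, N2=0, N3=1, N4=0, N5=0, N6=0, N7=0, N8=1 → 1. Observed 0.
  N1: stuck-at-1, inverted output ✓; others ✗
  N2: none of the 3 fault types match ✗
  N3: stuck-at-0, inverted output ✓; others ✗
  N4: stuck-at-1, inverted output ✓; others ✗
  N5: none of the 3 fault types match ✗
  N6: stuck-at-1, inverted output ✓; others ✗
  N7: stuck-at-1, inverted output ✓; others ✗
  N8: stuck-at-0, inverted output ✓; others ✗
Consistent faults: {N1 stuck-at-1, N1 inverted output, N3 stuck-at-0, N3 inverted output, N4 stuck-at-1, N4 inverted output, N6 stuck-at-1, N6 inverted output, N7 stuck-at-1, N7 inverted output, N8 stuck-at-0, N8 inverted output} — 12 in all.

12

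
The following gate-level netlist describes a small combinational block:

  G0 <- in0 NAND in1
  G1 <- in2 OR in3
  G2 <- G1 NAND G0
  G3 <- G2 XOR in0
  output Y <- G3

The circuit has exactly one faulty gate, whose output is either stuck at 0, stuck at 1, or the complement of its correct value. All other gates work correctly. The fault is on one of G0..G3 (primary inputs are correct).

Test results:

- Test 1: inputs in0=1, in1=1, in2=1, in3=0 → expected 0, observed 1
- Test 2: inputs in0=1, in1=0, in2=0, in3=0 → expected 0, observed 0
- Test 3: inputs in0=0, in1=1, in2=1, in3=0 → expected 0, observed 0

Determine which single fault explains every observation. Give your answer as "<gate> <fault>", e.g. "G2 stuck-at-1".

G0 stuck-at-1

Fault-free values for test 1 (in0=1, in1=1, in2=1, in3=0): G0=0, G1=1, G2=1, G3=0, giving Y=0. Observed 1.
Test 1: faults giving observed 1 are {G0 stuck-at-1, G0 inverted output, G2 stuck-at-0, G2 inverted output, G3 stuck-at-1, G3 inverted output}.
Test 2 (in0=1, in1=0, in2=0, in3=0): fault-free G0=1, G1=0, G2=1, G3=0 → 0; observed 0. Eliminates G2 stuck-at-0, G2 inverted output, G3 stuck-at-1, G3 inverted output.
Test 3 (in0=0, in1=1, in2=1, in3=0): fault-free G0=1, G1=1, G2=0, G3=0 → 0; observed 0. Eliminates G0 inverted output.
Only G0 stuck-at-1 is consistent with every test.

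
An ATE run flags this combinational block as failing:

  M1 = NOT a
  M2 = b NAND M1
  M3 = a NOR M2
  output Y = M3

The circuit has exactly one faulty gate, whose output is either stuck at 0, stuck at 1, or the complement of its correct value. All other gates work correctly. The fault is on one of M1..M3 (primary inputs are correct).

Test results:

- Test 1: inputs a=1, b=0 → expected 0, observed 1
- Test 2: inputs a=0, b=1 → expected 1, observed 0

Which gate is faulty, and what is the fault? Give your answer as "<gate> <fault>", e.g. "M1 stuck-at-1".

Fault-free values for test 1 (a=1, b=0): M1=0, M2=1, M3=0, giving Y=0. Observed 1.
Test 1: faults giving observed 1 are {M3 stuck-at-1, M3 inverted output}.
Test 2 (a=0, b=1): fault-free M1=1, M2=0, M3=1 → 1; observed 0. Eliminates M3 stuck-at-1.
Only M3 inverted output is consistent with every test.

M3 inverted output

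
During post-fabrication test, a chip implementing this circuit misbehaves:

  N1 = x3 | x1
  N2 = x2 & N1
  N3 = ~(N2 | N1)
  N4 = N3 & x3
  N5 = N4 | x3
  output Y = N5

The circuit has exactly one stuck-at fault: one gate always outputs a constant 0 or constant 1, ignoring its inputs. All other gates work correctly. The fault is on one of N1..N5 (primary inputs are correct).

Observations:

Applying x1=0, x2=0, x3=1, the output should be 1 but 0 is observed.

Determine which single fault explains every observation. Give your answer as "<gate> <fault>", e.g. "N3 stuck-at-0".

Fault-free values for test 1 (x1=0, x2=0, x3=1): N1=1, N2=0, N3=0, N4=0, N5=1, giving Y=1. Observed 0.
Test 1: faults giving observed 0 are {N5 stuck-at-0}.
Only N5 stuck-at-0 is consistent with every test.

N5 stuck-at-0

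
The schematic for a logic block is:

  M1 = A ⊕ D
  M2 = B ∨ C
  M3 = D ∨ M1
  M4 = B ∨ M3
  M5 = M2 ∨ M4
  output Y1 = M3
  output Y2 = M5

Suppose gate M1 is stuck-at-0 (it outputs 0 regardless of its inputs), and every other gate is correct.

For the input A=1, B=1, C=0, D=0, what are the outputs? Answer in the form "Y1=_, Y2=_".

Y1=0, Y2=1

Propagate with M1 forced: M1=0 [stuck-at-0], M2=1, M3=0, M4=1, M5=1.
So the outputs are Y1=0, Y2=1. (Without the fault they would be Y1=1, Y2=1.)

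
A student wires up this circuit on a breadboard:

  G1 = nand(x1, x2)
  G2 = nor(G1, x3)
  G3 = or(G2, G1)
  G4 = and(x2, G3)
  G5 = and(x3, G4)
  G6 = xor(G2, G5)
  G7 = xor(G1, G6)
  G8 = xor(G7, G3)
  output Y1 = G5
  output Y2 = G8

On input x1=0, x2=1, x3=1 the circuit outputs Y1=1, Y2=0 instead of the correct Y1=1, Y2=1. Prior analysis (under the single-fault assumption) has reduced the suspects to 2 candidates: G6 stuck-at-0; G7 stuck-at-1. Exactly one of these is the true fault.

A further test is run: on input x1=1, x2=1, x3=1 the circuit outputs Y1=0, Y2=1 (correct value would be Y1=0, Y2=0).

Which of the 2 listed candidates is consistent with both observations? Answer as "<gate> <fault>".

G7 stuck-at-1

Evaluate each candidate on input x1=1, x2=1, x3=1:
  G6 stuck-at-0: G1=0, G2=0, G3=0, G4=0, G5=0, G6=0 [stuck-at-0], G7=0, G8=0 → Y1=0, Y2=0 — eliminated
  G7 stuck-at-1: G1=0, G2=0, G3=0, G4=0, G5=0, G6=0, G7=1 [stuck-at-1], G8=1 → Y1=0, Y2=1 — matches
Only G7 stuck-at-1 reproduces the observed Y1=0, Y2=1.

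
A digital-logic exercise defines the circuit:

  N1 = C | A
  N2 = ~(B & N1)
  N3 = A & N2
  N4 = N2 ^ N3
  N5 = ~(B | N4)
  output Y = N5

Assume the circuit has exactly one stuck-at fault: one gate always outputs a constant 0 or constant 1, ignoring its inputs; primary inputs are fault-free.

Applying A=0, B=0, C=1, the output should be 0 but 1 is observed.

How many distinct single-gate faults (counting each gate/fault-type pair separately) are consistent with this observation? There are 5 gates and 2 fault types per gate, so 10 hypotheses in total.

Fault-free: N1=1, N2=1, N3=0, N4=1, N5=0 → 0. Observed 1.
  N1 stuck-at-0: output 0 ✗
  N1 stuck-at-1: output 0 ✗
  N2 stuck-at-0: output 1 ✓
  N2 stuck-at-1: output 0 ✗
  N3 stuck-at-0: output 0 ✗
  N3 stuck-at-1: output 1 ✓
  N4 stuck-at-0: output 1 ✓
  N4 stuck-at-1: output 0 ✗
  N5 stuck-at-0: output 0 ✗
  N5 stuck-at-1: output 1 ✓
Consistent faults: {N2 stuck-at-0, N3 stuck-at-1, N4 stuck-at-0, N5 stuck-at-1} — 4 in all.

4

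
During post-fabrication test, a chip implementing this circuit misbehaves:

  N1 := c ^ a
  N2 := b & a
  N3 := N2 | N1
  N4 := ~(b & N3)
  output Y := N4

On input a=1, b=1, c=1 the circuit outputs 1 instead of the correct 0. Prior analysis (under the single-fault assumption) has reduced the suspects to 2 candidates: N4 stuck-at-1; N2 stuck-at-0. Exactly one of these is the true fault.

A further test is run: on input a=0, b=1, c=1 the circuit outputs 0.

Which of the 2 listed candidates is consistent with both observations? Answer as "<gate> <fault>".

Evaluate each candidate on input a=0, b=1, c=1:
  N4 stuck-at-1: N1=1, N2=0, N3=1, N4=1 [stuck-at-1] → 1 — eliminated
  N2 stuck-at-0: N1=1, N2=0 [stuck-at-0], N3=1, N4=0 → 0 — matches
Only N2 stuck-at-0 reproduces the observed 0.

N2 stuck-at-0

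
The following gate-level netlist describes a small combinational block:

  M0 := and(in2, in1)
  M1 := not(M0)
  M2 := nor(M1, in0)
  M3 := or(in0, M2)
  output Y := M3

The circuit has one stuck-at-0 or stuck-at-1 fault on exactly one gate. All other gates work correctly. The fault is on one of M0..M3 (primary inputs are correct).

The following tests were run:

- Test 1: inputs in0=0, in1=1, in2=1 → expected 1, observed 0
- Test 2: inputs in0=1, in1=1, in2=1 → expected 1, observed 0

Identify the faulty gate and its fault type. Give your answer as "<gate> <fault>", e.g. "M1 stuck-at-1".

Fault-free values for test 1 (in0=0, in1=1, in2=1): M0=1, M1=0, M2=1, M3=1, giving Y=1. Observed 0.
Test 1: faults giving observed 0 are {M0 stuck-at-0, M1 stuck-at-1, M2 stuck-at-0, M3 stuck-at-0}.
Test 2 (in0=1, in1=1, in2=1): fault-free M0=1, M1=0, M2=0, M3=1 → 1; observed 0. Eliminates M0 stuck-at-0, M1 stuck-at-1, M2 stuck-at-0.
Only M3 stuck-at-0 is consistent with every test.

M3 stuck-at-0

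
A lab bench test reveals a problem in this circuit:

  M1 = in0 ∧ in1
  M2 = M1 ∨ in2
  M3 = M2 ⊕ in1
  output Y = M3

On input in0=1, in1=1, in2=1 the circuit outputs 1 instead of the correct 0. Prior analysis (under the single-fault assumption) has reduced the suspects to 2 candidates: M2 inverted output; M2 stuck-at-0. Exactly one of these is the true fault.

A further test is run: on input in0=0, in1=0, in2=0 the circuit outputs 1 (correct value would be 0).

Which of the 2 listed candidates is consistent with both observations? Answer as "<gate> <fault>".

M2 inverted output

Evaluate each candidate on input in0=0, in1=0, in2=0:
  M2 inverted output: M1=0, M2=1 [inverted output], M3=1 → 1 — matches
  M2 stuck-at-0: M1=0, M2=0 [stuck-at-0], M3=0 → 0 — eliminated
Only M2 inverted output reproduces the observed 1.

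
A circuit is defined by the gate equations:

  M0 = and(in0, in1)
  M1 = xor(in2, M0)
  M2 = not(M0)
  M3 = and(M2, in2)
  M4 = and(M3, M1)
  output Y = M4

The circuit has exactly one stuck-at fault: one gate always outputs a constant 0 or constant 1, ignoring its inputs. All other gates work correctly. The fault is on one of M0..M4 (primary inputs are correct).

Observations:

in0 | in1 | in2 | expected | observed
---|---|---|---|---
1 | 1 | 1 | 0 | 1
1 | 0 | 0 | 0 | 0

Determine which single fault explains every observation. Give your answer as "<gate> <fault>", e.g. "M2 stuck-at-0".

Fault-free values for test 1 (in0=1, in1=1, in2=1): M0=1, M1=0, M2=0, M3=0, M4=0, giving Y=0. Observed 1.
Test 1: faults giving observed 1 are {M0 stuck-at-0, M4 stuck-at-1}.
Test 2 (in0=1, in1=0, in2=0): fault-free M0=0, M1=0, M2=1, M3=0, M4=0 → 0; observed 0. Eliminates M4 stuck-at-1.
Only M0 stuck-at-0 is consistent with every test.

M0 stuck-at-0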